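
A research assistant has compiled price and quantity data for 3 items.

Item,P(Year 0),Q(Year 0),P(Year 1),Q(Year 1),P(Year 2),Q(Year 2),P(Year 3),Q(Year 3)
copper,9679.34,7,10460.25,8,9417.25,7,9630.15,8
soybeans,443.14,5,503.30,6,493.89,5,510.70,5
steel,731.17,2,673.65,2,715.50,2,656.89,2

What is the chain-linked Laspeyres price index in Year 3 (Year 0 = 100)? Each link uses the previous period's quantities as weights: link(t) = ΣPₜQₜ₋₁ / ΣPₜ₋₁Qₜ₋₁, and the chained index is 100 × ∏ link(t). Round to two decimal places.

Link Year 0→Year 1:
ΣP(Year 1)Q(Year 0) = 10460.25×7 + 503.30×5 + 673.65×2 = 73221.75 + 2516.5 + 1347.3 = 77085.55
ΣP(Year 0)Q(Year 0) = 9679.34×7 + 443.14×5 + 731.17×2 = 67755.38 + 2215.7 + 1462.34 = 71433.42
link = 77085.55/71433.42 = 1.079124
Link Year 1→Year 2:
ΣP(Year 2)Q(Year 1) = 9417.25×8 + 493.89×6 + 715.50×2 = 75338 + 2963.34 + 1431 = 79732.34
ΣP(Year 1)Q(Year 1) = 10460.25×8 + 503.30×6 + 673.65×2 = 83682 + 3019.8 + 1347.3 = 88049.1
link = 79732.34/88049.1 = 0.905544
Link Year 2→Year 3:
ΣP(Year 3)Q(Year 2) = 9630.15×7 + 510.70×5 + 656.89×2 = 67411.05 + 2553.5 + 1313.78 = 71278.33
ΣP(Year 2)Q(Year 2) = 9417.25×7 + 493.89×5 + 715.50×2 = 65920.75 + 2469.45 + 1431 = 69821.2
link = 71278.33/69821.2 = 1.020869
Chained index = 100 × 1.079124 × 0.905544 × 1.020869 = 99.7588

99.76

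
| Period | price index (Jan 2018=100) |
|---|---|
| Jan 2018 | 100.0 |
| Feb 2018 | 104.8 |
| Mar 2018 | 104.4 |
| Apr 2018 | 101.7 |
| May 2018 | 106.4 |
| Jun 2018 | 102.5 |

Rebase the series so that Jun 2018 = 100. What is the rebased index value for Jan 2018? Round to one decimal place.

Rebased(Jan 2018) = 100.0 / 102.5 × 100 = 97.5610

97.6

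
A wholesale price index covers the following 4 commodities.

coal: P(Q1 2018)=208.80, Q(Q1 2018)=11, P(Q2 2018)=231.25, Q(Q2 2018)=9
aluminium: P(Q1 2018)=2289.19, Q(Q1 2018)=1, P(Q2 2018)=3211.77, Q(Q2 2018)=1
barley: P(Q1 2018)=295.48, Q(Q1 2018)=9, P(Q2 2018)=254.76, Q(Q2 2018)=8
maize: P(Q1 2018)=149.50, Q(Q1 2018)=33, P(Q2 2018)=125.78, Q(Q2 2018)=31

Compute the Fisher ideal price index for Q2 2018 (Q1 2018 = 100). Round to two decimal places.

100.37

Laspeyres component (base-period weights):
ΣP(Q2 2018)Q(Q1 2018) = 231.25×11 + 3211.77×1 + 254.76×9 + 125.78×33 = 2543.75 + 3211.77 + 2292.84 + 4150.74 = 12199.1
ΣP(Q1 2018)Q(Q1 2018) = 208.80×11 + 2289.19×1 + 295.48×9 + 149.50×33 = 2296.8 + 2289.19 + 2659.32 + 4933.5 = 12178.81
L = 12199.1 / 12178.81 × 100 = 100.1666
Paasche component (current-period weights):
ΣP(Q2 2018)Q(Q2 2018) = 231.25×9 + 3211.77×1 + 254.76×8 + 125.78×31 = 2081.25 + 3211.77 + 2038.08 + 3899.18 = 11230.28
ΣP(Q1 2018)Q(Q2 2018) = 208.80×9 + 2289.19×1 + 295.48×8 + 149.50×31 = 1879.2 + 2289.19 + 2363.84 + 4634.5 = 11166.73
P = 11230.28 / 11166.73 × 100 = 100.5691
Fisher = √(L × P) = √(100.1666 × 100.5691) = 100.3676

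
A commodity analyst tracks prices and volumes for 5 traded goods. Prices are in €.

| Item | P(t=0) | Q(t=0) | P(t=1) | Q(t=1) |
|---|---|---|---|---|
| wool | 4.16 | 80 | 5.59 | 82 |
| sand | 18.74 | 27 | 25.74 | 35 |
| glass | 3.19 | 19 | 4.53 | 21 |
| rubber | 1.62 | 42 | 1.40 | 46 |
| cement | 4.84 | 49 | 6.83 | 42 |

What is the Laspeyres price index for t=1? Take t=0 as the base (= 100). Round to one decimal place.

134.6

Laspeyres price index uses base-period quantities as weights.
ΣP(t=1)·Q(t=0) = 5.59×80 + 25.74×27 + 4.53×19 + 1.40×42 + 6.83×49 = 447.2 + 694.98 + 86.07 + 58.8 + 334.67 = 1621.72
ΣP(t=0)·Q(t=0) = 4.16×80 + 18.74×27 + 3.19×19 + 1.62×42 + 4.84×49 = 332.8 + 505.98 + 60.61 + 68.04 + 237.16 = 1204.59
Index = 1621.72 / 1204.59 × 100 = 134.6284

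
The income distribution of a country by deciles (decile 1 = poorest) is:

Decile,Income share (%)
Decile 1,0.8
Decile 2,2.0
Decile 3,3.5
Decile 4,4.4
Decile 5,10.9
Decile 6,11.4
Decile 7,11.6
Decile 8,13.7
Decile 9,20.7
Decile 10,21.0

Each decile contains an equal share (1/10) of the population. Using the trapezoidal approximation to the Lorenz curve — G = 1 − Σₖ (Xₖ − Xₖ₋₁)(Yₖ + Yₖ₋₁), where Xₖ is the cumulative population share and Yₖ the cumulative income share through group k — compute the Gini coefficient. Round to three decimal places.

Cumulative income shares Yₖ: 0.0080, 0.0280, 0.0630, 0.1070, 0.2160, 0.3300, 0.4460, 0.5830, 0.7900, 1.0000
Σ (Xₖ−Xₖ₋₁)(Yₖ+Yₖ₋₁) = (1/10)(0.0080+0.0000) + (1/10)(0.0280+0.0080) + (1/10)(0.0630+0.0280) + (1/10)(0.1070+0.0630) + (1/10)(0.2160+0.1070) + (1/10)(0.3300+0.2160) + (1/10)(0.4460+0.3300) + (1/10)(0.5830+0.4460) + (1/10)(0.7900+0.5830) + (1/10)(1.0000+0.7900)
  = 0.0008 + 0.0036 + 0.0091 + 0.0170 + 0.0323 + 0.0546 + 0.0776 + 0.1029 + 0.1373 + 0.1790 = 0.6142
G = 1 − 0.6142 = 0.3858

0.386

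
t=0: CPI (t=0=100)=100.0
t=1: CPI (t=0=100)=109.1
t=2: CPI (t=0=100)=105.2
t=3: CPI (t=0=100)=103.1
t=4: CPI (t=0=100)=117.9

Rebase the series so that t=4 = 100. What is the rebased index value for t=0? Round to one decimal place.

Rebased(t=0) = 100.0 / 117.9 × 100 = 84.8176

84.8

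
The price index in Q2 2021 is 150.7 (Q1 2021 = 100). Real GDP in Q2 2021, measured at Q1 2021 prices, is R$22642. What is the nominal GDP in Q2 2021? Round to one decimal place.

Nominal = Real × (Index/100) = 22642 × (150.7/100)
        = 22642 × 1.507 = 34121.4940

34121.5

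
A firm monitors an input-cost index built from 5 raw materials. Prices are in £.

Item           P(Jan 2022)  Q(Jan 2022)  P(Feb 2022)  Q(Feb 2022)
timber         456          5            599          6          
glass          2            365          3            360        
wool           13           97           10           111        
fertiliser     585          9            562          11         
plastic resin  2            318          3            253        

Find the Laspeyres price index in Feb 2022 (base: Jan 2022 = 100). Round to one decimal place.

108.8

Laspeyres price index uses base-period quantities as weights.
ΣP(Feb 2022)·Q(Jan 2022) = 599×5 + 3×365 + 10×97 + 562×9 + 3×318 = 2995 + 1095 + 970 + 5058 + 954 = 11072
ΣP(Jan 2022)·Q(Jan 2022) = 456×5 + 2×365 + 13×97 + 585×9 + 2×318 = 2280 + 730 + 1261 + 5265 + 636 = 10172
Index = 11072 / 10172 × 100 = 108.8478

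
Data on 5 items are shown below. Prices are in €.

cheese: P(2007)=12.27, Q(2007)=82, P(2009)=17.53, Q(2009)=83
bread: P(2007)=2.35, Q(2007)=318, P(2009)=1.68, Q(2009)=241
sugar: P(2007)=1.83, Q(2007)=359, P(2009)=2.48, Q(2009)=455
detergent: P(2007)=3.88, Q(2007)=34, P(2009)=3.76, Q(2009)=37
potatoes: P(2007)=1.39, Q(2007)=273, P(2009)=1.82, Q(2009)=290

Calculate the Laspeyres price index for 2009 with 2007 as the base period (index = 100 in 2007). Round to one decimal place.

119.3

Laspeyres price index uses base-period quantities as weights.
ΣP(2009)·Q(2007) = 17.53×82 + 1.68×318 + 2.48×359 + 3.76×34 + 1.82×273 = 1437.46 + 534.24 + 890.32 + 127.84 + 496.86 = 3486.72
ΣP(2007)·Q(2007) = 12.27×82 + 2.35×318 + 1.83×359 + 3.88×34 + 1.39×273 = 1006.14 + 747.3 + 656.97 + 131.92 + 379.47 = 2921.8
Index = 3486.72 / 2921.8 × 100 = 119.3347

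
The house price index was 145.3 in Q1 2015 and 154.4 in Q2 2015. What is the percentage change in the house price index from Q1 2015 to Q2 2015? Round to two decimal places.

6.26%

Change = (154.4 − 145.3) / 145.3 × 100
       = 9.1 / 145.3 × 100 = 6.2629%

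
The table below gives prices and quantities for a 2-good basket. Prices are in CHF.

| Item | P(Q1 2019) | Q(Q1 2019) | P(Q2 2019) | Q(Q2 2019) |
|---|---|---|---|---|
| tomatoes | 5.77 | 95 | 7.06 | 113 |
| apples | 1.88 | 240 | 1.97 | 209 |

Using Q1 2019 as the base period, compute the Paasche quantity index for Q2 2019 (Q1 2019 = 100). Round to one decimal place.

Paasche quantity index uses current-period prices as weights.
ΣP(Q2 2019)·Q(Q2 2019) = 7.06×113 + 1.97×209 = 797.78 + 411.73 = 1209.51
ΣP(Q2 2019)·Q(Q1 2019) = 7.06×95 + 1.97×240 = 670.7 + 472.8 = 1143.5
Index = 1209.51 / 1143.5 × 100 = 105.7726

105.8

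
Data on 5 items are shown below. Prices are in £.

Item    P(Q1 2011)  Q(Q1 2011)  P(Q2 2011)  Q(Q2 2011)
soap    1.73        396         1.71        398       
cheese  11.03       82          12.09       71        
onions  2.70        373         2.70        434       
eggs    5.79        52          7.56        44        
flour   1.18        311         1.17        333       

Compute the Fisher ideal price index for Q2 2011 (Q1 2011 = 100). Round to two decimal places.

104.73

Laspeyres component (base-period weights):
ΣP(Q2 2011)Q(Q1 2011) = 1.71×396 + 12.09×82 + 2.70×373 + 7.56×52 + 1.17×311 = 677.16 + 991.38 + 1007.1 + 393.12 + 363.87 = 3432.63
ΣP(Q1 2011)Q(Q1 2011) = 1.73×396 + 11.03×82 + 2.70×373 + 5.79×52 + 1.18×311 = 685.08 + 904.46 + 1007.1 + 301.08 + 366.98 = 3264.7
L = 3432.63 / 3264.7 × 100 = 105.1438
Paasche component (current-period weights):
ΣP(Q2 2011)Q(Q2 2011) = 1.71×398 + 12.09×71 + 2.70×434 + 7.56×44 + 1.17×333 = 680.58 + 858.39 + 1171.8 + 332.64 + 389.61 = 3433.02
ΣP(Q1 2011)Q(Q2 2011) = 1.73×398 + 11.03×71 + 2.70×434 + 5.79×44 + 1.18×333 = 688.54 + 783.13 + 1171.8 + 254.76 + 392.94 = 3291.17
P = 3433.02 / 3291.17 × 100 = 104.3100
Fisher = √(L × P) = √(105.1438 × 104.3100) = 104.7261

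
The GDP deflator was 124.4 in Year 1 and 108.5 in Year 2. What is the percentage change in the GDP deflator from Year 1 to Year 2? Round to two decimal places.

-12.78%

Change = (108.5 − 124.4) / 124.4 × 100
       = -15.9 / 124.4 × 100 = -12.7814%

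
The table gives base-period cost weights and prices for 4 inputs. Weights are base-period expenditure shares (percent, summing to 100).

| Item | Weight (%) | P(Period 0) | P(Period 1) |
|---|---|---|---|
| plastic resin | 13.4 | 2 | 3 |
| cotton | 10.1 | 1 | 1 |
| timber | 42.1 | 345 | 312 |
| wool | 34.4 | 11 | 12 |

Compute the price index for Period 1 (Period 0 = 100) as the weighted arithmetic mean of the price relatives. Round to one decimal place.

105.8

plastic resin: 13.4 × (3/2) = 13.4 × 1.500000 = 20.1000
cotton: 10.1 × (1/1) = 10.1 × 1.000000 = 10.1000
timber: 42.1 × (312/345) = 42.1 × 0.904348 = 38.0730
wool: 34.4 × (12/11) = 34.4 × 1.090909 = 37.5273
Index = Σ wᵢ·(p₁ᵢ/p₀ᵢ) = 20.1000 + 10.1000 + 38.0730 + 37.5273 = 105.8003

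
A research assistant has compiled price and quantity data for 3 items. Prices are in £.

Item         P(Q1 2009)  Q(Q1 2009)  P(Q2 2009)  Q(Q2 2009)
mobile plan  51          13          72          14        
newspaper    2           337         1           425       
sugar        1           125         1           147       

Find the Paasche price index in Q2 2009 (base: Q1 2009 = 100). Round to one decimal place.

92.3

Paasche price index uses current-period quantities as weights.
ΣP(Q2 2009)·Q(Q2 2009) = 72×14 + 1×425 + 1×147 = 1008 + 425 + 147 = 1580
ΣP(Q1 2009)·Q(Q2 2009) = 51×14 + 2×425 + 1×147 = 714 + 850 + 147 = 1711
Index = 1580 / 1711 × 100 = 92.3437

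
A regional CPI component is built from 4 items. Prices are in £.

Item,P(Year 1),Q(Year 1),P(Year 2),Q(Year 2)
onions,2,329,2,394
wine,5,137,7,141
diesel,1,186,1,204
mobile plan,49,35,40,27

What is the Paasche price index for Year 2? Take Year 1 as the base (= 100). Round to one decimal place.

Paasche price index uses current-period quantities as weights.
ΣP(Year 2)·Q(Year 2) = 2×394 + 7×141 + 1×204 + 40×27 = 788 + 987 + 204 + 1080 = 3059
ΣP(Year 1)·Q(Year 2) = 2×394 + 5×141 + 1×204 + 49×27 = 788 + 705 + 204 + 1323 = 3020
Index = 3059 / 3020 × 100 = 101.2914

101.3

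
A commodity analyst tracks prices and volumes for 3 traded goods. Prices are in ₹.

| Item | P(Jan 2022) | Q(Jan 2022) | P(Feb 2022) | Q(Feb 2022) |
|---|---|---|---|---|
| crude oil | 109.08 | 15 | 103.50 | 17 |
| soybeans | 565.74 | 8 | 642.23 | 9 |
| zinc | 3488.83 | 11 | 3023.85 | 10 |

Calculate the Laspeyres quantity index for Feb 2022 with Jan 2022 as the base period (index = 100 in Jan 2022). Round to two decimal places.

Laspeyres quantity index uses base-period prices as weights.
ΣP(Jan 2022)·Q(Feb 2022) = 109.08×17 + 565.74×9 + 3488.83×10 = 1854.36 + 5091.66 + 34888.3 = 41834.32
ΣP(Jan 2022)·Q(Jan 2022) = 109.08×15 + 565.74×8 + 3488.83×11 = 1636.2 + 4525.92 + 38377.13 = 44539.25
Index = 41834.32 / 44539.25 × 100 = 93.9269

93.93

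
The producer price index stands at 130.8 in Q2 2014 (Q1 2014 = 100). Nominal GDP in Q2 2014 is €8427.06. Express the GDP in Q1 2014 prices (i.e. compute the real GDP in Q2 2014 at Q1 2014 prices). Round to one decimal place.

Real = Nominal ÷ (Index/100) = 8427.06 ÷ (130.8/100)
     = 8427.06 ÷ 1.308 = 6442.7064

6442.7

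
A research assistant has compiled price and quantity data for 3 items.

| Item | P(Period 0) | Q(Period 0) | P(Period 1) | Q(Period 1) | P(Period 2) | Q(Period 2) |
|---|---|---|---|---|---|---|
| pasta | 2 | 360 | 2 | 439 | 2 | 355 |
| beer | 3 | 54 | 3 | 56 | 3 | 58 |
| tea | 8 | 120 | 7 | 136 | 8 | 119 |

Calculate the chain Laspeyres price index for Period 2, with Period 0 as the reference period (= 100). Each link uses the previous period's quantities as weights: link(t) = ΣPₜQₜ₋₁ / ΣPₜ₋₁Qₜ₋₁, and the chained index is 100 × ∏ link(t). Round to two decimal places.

Link Period 0→Period 1:
ΣP(Period 1)Q(Period 0) = 2×360 + 3×54 + 7×120 = 720 + 162 + 840 = 1722
ΣP(Period 0)Q(Period 0) = 2×360 + 3×54 + 8×120 = 720 + 162 + 960 = 1842
link = 1722/1842 = 0.934853
Link Period 1→Period 2:
ΣP(Period 2)Q(Period 1) = 2×439 + 3×56 + 8×136 = 878 + 168 + 1088 = 2134
ΣP(Period 1)Q(Period 1) = 2×439 + 3×56 + 7×136 = 878 + 168 + 952 = 1998
link = 2134/1998 = 1.068068
Chained index = 100 × 0.934853 × 1.068068 = 99.8487

99.85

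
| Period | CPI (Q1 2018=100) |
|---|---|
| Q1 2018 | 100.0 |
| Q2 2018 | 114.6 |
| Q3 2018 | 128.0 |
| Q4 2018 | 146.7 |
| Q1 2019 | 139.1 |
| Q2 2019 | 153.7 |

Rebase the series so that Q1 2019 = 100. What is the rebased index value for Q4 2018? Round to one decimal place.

Rebased(Q4 2018) = 146.7 / 139.1 × 100 = 105.4637

105.5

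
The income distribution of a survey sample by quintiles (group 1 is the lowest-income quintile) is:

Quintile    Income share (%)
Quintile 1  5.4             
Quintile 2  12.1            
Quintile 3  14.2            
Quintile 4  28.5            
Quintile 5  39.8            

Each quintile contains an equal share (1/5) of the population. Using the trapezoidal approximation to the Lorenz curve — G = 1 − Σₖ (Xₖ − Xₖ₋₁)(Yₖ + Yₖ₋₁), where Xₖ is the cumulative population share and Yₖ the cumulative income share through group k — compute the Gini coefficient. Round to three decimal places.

0.341

Cumulative income shares Yₖ: 0.0540, 0.1750, 0.3170, 0.6020, 1.0000
Σ (Xₖ−Xₖ₋₁)(Yₖ+Yₖ₋₁) = (1/5)(0.0540+0.0000) + (1/5)(0.1750+0.0540) + (1/5)(0.3170+0.1750) + (1/5)(0.6020+0.3170) + (1/5)(1.0000+0.6020)
  = 0.0108 + 0.0458 + 0.0984 + 0.1838 + 0.3204 = 0.6592
G = 1 − 0.6592 = 0.3408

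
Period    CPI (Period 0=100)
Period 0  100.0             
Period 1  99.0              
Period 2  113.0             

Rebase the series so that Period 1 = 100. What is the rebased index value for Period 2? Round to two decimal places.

Rebased(Period 2) = 113.0 / 99.0 × 100 = 114.1414

114.14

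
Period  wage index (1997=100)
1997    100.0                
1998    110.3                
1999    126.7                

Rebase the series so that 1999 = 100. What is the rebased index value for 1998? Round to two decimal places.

Rebased(1998) = 110.3 / 126.7 × 100 = 87.0560

87.06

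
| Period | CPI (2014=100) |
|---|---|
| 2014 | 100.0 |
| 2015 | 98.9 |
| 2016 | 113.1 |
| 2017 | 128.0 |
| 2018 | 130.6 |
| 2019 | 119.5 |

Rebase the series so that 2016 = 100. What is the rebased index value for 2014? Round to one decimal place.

88.4

Rebased(2014) = 100.0 / 113.1 × 100 = 88.4173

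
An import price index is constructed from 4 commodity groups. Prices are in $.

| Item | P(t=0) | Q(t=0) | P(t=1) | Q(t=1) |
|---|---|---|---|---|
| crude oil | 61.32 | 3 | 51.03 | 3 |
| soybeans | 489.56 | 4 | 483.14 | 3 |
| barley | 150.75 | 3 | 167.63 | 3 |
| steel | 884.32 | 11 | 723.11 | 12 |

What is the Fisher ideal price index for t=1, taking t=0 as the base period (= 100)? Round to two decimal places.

85.18

Laspeyres component (base-period weights):
ΣP(t=1)Q(t=0) = 51.03×3 + 483.14×4 + 167.63×3 + 723.11×11 = 153.09 + 1932.56 + 502.89 + 7954.21 = 10542.75
ΣP(t=0)Q(t=0) = 61.32×3 + 489.56×4 + 150.75×3 + 884.32×11 = 183.96 + 1958.24 + 452.25 + 9727.52 = 12321.97
L = 10542.75 / 12321.97 × 100 = 85.5606
Paasche component (current-period weights):
ΣP(t=1)Q(t=1) = 51.03×3 + 483.14×3 + 167.63×3 + 723.11×12 = 153.09 + 1449.42 + 502.89 + 8677.32 = 10782.72
ΣP(t=0)Q(t=1) = 61.32×3 + 489.56×3 + 150.75×3 + 884.32×12 = 183.96 + 1468.68 + 452.25 + 10611.84 = 12716.73
P = 10782.72 / 12716.73 × 100 = 84.7916
Fisher = √(L × P) = √(85.5606 × 84.7916) = 85.1752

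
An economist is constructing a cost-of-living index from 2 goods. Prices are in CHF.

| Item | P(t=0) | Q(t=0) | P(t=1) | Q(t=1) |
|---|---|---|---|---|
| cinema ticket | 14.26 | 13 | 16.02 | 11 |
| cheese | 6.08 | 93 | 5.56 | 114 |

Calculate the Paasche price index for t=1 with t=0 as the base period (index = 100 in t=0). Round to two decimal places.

Paasche price index uses current-period quantities as weights.
ΣP(t=1)·Q(t=1) = 16.02×11 + 5.56×114 = 176.22 + 633.84 = 810.06
ΣP(t=0)·Q(t=1) = 14.26×11 + 6.08×114 = 156.86 + 693.12 = 849.98
Index = 810.06 / 849.98 × 100 = 95.3034

95.30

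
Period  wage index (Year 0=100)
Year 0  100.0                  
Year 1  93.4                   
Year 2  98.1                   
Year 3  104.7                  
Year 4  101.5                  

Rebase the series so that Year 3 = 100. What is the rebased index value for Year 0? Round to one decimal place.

Rebased(Year 0) = 100.0 / 104.7 × 100 = 95.5110

95.5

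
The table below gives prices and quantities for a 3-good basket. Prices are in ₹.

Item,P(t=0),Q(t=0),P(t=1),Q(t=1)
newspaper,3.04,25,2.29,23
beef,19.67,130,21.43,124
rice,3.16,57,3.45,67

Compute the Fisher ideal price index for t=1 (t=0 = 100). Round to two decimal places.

Laspeyres component (base-period weights):
ΣP(t=1)Q(t=0) = 2.29×25 + 21.43×130 + 3.45×57 = 57.25 + 2785.9 + 196.65 = 3039.8
ΣP(t=0)Q(t=0) = 3.04×25 + 19.67×130 + 3.16×57 = 76 + 2557.1 + 180.12 = 2813.22
L = 3039.8 / 2813.22 × 100 = 108.0541
Paasche component (current-period weights):
ΣP(t=1)Q(t=1) = 2.29×23 + 21.43×124 + 3.45×67 = 52.67 + 2657.32 + 231.15 = 2941.14
ΣP(t=0)Q(t=1) = 3.04×23 + 19.67×124 + 3.16×67 = 69.92 + 2439.08 + 211.72 = 2720.72
P = 2941.14 / 2720.72 × 100 = 108.1015
Fisher = √(L × P) = √(108.0541 × 108.1015) = 108.0778

108.08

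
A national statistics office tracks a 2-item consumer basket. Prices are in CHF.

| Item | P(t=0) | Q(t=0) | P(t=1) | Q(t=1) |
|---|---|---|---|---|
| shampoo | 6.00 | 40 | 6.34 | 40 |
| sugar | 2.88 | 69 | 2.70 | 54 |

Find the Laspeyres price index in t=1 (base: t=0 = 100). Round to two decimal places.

100.27

Laspeyres price index uses base-period quantities as weights.
ΣP(t=1)·Q(t=0) = 6.34×40 + 2.70×69 = 253.6 + 186.3 = 439.9
ΣP(t=0)·Q(t=0) = 6.00×40 + 2.88×69 = 240 + 198.72 = 438.72
Index = 439.9 / 438.72 × 100 = 100.2690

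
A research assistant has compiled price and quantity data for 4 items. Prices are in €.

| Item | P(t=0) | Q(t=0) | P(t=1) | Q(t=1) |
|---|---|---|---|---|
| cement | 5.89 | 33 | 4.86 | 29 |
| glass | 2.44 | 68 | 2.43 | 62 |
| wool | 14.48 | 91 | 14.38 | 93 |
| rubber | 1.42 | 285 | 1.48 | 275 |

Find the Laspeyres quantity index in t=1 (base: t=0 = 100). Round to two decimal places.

98.87

Laspeyres quantity index uses base-period prices as weights.
ΣP(t=0)·Q(t=1) = 5.89×29 + 2.44×62 + 14.48×93 + 1.42×275 = 170.81 + 151.28 + 1346.64 + 390.5 = 2059.23
ΣP(t=0)·Q(t=0) = 5.89×33 + 2.44×68 + 14.48×91 + 1.42×285 = 194.37 + 165.92 + 1317.68 + 404.7 = 2082.67
Index = 2059.23 / 2082.67 × 100 = 98.8745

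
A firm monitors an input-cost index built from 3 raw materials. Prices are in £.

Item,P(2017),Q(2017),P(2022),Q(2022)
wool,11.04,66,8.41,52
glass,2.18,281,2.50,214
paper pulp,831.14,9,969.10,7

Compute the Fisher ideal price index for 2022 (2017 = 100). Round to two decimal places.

Laspeyres component (base-period weights):
ΣP(2022)Q(2017) = 8.41×66 + 2.50×281 + 969.10×9 = 555.06 + 702.5 + 8721.9 = 9979.46
ΣP(2017)Q(2017) = 11.04×66 + 2.18×281 + 831.14×9 = 728.64 + 612.58 + 7480.26 = 8821.48
L = 9979.46 / 8821.48 × 100 = 113.1268
Paasche component (current-period weights):
ΣP(2022)Q(2022) = 8.41×52 + 2.50×214 + 969.10×7 = 437.32 + 535 + 6783.7 = 7756.02
ΣP(2017)Q(2022) = 11.04×52 + 2.18×214 + 831.14×7 = 574.08 + 466.52 + 5817.98 = 6858.58
P = 7756.02 / 6858.58 × 100 = 113.0849
Fisher = √(L × P) = √(113.1268 × 113.0849) = 113.1059

113.11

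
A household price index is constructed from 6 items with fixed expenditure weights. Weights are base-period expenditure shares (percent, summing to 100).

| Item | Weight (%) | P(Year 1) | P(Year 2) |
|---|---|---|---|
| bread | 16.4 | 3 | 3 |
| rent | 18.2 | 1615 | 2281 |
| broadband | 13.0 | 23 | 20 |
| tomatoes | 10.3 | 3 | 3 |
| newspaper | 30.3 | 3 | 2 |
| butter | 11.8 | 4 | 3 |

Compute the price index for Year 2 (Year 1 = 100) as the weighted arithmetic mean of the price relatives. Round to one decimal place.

92.8

bread: 16.4 × (3/3) = 16.4 × 1.000000 = 16.4000
rent: 18.2 × (2281/1615) = 18.2 × 1.412384 = 25.7054
broadband: 13.0 × (20/23) = 13.0 × 0.869565 = 11.3043
tomatoes: 10.3 × (3/3) = 10.3 × 1.000000 = 10.3000
newspaper: 30.3 × (2/3) = 30.3 × 0.666667 = 20.2000
butter: 11.8 × (3/4) = 11.8 × 0.750000 = 8.8500
Index = Σ wᵢ·(p₁ᵢ/p₀ᵢ) = 16.4000 + 25.7054 + 11.3043 + 10.3000 + 20.2000 + 8.8500 = 92.7597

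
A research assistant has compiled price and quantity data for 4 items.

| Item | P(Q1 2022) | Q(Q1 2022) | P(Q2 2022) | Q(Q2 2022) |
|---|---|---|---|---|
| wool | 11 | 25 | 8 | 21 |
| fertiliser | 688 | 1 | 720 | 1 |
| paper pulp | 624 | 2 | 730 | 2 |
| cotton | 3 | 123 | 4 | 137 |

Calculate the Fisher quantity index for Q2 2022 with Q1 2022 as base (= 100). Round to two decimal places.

Laspeyres component (base-period weights):
ΣP(Q1 2022)Q(Q2 2022) = 11×21 + 688×1 + 624×2 + 3×137 = 231 + 688 + 1248 + 411 = 2578
ΣP(Q1 2022)Q(Q1 2022) = 11×25 + 688×1 + 624×2 + 3×123 = 275 + 688 + 1248 + 369 = 2580
L = 2578 / 2580 × 100 = 99.9225
Paasche component (current-period weights):
ΣP(Q2 2022)Q(Q2 2022) = 8×21 + 720×1 + 730×2 + 4×137 = 168 + 720 + 1460 + 548 = 2896
ΣP(Q2 2022)Q(Q1 2022) = 8×25 + 720×1 + 730×2 + 4×123 = 200 + 720 + 1460 + 492 = 2872
P = 2896 / 2872 × 100 = 100.8357
Fisher = √(L × P) = √(99.9225 × 100.8357) = 100.3780

100.38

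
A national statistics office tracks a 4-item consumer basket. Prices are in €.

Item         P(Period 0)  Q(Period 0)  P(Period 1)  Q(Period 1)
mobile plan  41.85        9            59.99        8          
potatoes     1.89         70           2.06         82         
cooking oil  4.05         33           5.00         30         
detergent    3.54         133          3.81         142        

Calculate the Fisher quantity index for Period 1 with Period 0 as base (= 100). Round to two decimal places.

Laspeyres component (base-period weights):
ΣP(Period 0)Q(Period 1) = 41.85×8 + 1.89×82 + 4.05×30 + 3.54×142 = 334.8 + 154.98 + 121.5 + 502.68 = 1113.96
ΣP(Period 0)Q(Period 0) = 41.85×9 + 1.89×70 + 4.05×33 + 3.54×133 = 376.65 + 132.3 + 133.65 + 470.82 = 1113.42
L = 1113.96 / 1113.42 × 100 = 100.0485
Paasche component (current-period weights):
ΣP(Period 1)Q(Period 1) = 59.99×8 + 2.06×82 + 5.00×30 + 3.81×142 = 479.92 + 168.92 + 150 + 541.02 = 1339.86
ΣP(Period 1)Q(Period 0) = 59.99×9 + 2.06×70 + 5.00×33 + 3.81×133 = 539.91 + 144.2 + 165 + 506.73 = 1355.84
P = 1339.86 / 1355.84 × 100 = 98.8214
Fisher = √(L × P) = √(100.0485 × 98.8214) = 99.4331

99.43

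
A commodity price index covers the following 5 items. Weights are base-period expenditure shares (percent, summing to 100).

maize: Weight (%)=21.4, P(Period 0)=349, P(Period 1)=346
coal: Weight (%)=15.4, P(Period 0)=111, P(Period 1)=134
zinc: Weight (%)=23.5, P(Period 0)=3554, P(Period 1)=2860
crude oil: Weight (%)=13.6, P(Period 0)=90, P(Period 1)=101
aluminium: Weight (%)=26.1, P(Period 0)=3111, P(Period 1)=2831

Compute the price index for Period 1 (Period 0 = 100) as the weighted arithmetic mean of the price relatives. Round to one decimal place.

maize: 21.4 × (346/349) = 21.4 × 0.991404 = 21.2160
coal: 15.4 × (134/111) = 15.4 × 1.207207 = 18.5910
zinc: 23.5 × (2860/3554) = 23.5 × 0.804727 = 18.9111
crude oil: 13.6 × (101/90) = 13.6 × 1.122222 = 15.2622
aluminium: 26.1 × (2831/3111) = 26.1 × 0.909997 = 23.7509
Index = Σ wᵢ·(p₁ᵢ/p₀ᵢ) = 21.2160 + 18.5910 + 18.9111 + 15.2622 + 23.7509 = 97.7313

97.7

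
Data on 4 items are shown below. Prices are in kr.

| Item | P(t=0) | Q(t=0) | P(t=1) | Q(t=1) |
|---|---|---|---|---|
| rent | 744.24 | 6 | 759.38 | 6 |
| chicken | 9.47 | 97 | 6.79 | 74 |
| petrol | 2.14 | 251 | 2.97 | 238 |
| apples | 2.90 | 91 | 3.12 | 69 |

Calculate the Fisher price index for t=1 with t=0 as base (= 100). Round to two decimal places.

101.37

Laspeyres component (base-period weights):
ΣP(t=1)Q(t=0) = 759.38×6 + 6.79×97 + 2.97×251 + 3.12×91 = 4556.28 + 658.63 + 745.47 + 283.92 = 6244.3
ΣP(t=0)Q(t=0) = 744.24×6 + 9.47×97 + 2.14×251 + 2.90×91 = 4465.44 + 918.59 + 537.14 + 263.9 = 6185.07
L = 6244.3 / 6185.07 × 100 = 100.9576
Paasche component (current-period weights):
ΣP(t=1)Q(t=1) = 759.38×6 + 6.79×74 + 2.97×238 + 3.12×69 = 4556.28 + 502.46 + 706.86 + 215.28 = 5980.88
ΣP(t=0)Q(t=1) = 744.24×6 + 9.47×74 + 2.14×238 + 2.90×69 = 4465.44 + 700.78 + 509.32 + 200.1 = 5875.64
P = 5980.88 / 5875.64 × 100 = 101.7911
Fisher = √(L × P) = √(100.9576 × 101.7911) = 101.3735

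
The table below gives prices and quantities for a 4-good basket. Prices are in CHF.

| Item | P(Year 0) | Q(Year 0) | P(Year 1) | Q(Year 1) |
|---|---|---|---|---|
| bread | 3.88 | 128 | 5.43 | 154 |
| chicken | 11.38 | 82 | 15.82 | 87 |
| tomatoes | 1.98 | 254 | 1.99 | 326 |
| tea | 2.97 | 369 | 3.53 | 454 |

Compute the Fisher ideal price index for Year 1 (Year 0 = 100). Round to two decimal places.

125.06

Laspeyres component (base-period weights):
ΣP(Year 1)Q(Year 0) = 5.43×128 + 15.82×82 + 1.99×254 + 3.53×369 = 695.04 + 1297.24 + 505.46 + 1302.57 = 3800.31
ΣP(Year 0)Q(Year 0) = 3.88×128 + 11.38×82 + 1.98×254 + 2.97×369 = 496.64 + 933.16 + 502.92 + 1095.93 = 3028.65
L = 3800.31 / 3028.65 × 100 = 125.4787
Paasche component (current-period weights):
ΣP(Year 1)Q(Year 1) = 5.43×154 + 15.82×87 + 1.99×326 + 3.53×454 = 836.22 + 1376.34 + 648.74 + 1602.62 = 4463.92
ΣP(Year 0)Q(Year 1) = 3.88×154 + 11.38×87 + 1.98×326 + 2.97×454 = 597.52 + 990.06 + 645.48 + 1348.38 = 3581.44
P = 4463.92 / 3581.44 × 100 = 124.6404
Fisher = √(L × P) = √(125.4787 × 124.6404) = 125.0588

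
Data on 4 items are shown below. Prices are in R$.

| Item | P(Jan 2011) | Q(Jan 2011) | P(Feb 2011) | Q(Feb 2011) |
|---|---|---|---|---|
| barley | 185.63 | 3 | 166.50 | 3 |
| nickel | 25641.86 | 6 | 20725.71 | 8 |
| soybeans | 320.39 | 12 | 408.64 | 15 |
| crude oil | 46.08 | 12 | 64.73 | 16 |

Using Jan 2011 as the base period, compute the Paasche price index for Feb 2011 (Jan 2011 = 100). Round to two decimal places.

Paasche price index uses current-period quantities as weights.
ΣP(Feb 2011)·Q(Feb 2011) = 166.50×3 + 20725.71×8 + 408.64×15 + 64.73×16 = 499.5 + 165805.68 + 6129.6 + 1035.68 = 173470.46
ΣP(Jan 2011)·Q(Feb 2011) = 185.63×3 + 25641.86×8 + 320.39×15 + 46.08×16 = 556.89 + 205134.88 + 4805.85 + 737.28 = 211234.9
Index = 173470.46 / 211234.9 × 100 = 82.1221

82.12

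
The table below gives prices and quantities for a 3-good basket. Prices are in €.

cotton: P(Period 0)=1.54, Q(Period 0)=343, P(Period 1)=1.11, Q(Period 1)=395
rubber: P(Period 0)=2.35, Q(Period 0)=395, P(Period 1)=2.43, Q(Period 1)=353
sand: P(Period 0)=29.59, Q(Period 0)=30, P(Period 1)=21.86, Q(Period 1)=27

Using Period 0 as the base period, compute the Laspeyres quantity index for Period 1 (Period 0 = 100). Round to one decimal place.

Laspeyres quantity index uses base-period prices as weights.
ΣP(Period 0)·Q(Period 1) = 1.54×395 + 2.35×353 + 29.59×27 = 608.3 + 829.55 + 798.93 = 2236.78
ΣP(Period 0)·Q(Period 0) = 1.54×343 + 2.35×395 + 29.59×30 = 528.22 + 928.25 + 887.7 = 2344.17
Index = 2236.78 / 2344.17 × 100 = 95.4188

95.4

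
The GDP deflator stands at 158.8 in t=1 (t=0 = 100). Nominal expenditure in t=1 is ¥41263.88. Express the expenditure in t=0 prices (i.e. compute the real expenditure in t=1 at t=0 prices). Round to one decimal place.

25984.8

Real = Nominal ÷ (Index/100) = 41263.88 ÷ (158.8/100)
     = 41263.88 ÷ 1.588 = 25984.8111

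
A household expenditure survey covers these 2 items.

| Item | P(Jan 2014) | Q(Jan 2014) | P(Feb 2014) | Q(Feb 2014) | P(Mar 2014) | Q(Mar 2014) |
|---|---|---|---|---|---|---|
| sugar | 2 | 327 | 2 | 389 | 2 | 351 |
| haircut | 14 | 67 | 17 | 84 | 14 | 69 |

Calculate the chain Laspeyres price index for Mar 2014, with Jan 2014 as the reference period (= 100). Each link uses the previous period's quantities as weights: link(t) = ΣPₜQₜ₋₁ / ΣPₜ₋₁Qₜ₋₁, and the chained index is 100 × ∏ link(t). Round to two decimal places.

Link Jan 2014→Feb 2014:
ΣP(Feb 2014)Q(Jan 2014) = 2×327 + 17×67 = 654 + 1139 = 1793
ΣP(Jan 2014)Q(Jan 2014) = 2×327 + 14×67 = 654 + 938 = 1592
link = 1793/1592 = 1.126256
Link Feb 2014→Mar 2014:
ΣP(Mar 2014)Q(Feb 2014) = 2×389 + 14×84 = 778 + 1176 = 1954
ΣP(Feb 2014)Q(Feb 2014) = 2×389 + 17×84 = 778 + 1428 = 2206
link = 1954/2206 = 0.885766
Chained index = 100 × 1.126256 × 0.885766 = 99.7600

99.76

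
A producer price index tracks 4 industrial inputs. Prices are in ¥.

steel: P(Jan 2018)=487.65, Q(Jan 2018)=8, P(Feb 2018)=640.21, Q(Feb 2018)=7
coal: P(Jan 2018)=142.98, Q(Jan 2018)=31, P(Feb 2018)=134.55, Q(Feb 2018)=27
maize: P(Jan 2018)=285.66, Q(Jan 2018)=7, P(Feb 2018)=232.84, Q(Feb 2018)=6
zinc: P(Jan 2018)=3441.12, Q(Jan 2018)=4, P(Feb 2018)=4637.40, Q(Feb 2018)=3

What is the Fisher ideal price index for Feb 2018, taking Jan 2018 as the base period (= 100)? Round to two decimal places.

121.80

Laspeyres component (base-period weights):
ΣP(Feb 2018)Q(Jan 2018) = 640.21×8 + 134.55×31 + 232.84×7 + 4637.40×4 = 5121.68 + 4171.05 + 1629.88 + 18549.6 = 29472.21
ΣP(Jan 2018)Q(Jan 2018) = 487.65×8 + 142.98×31 + 285.66×7 + 3441.12×4 = 3901.2 + 4432.38 + 1999.62 + 13764.48 = 24097.68
L = 29472.21 / 24097.68 × 100 = 122.3031
Paasche component (current-period weights):
ΣP(Feb 2018)Q(Feb 2018) = 640.21×7 + 134.55×27 + 232.84×6 + 4637.40×3 = 4481.47 + 3632.85 + 1397.04 + 13912.2 = 23423.56
ΣP(Jan 2018)Q(Feb 2018) = 487.65×7 + 142.98×27 + 285.66×6 + 3441.12×3 = 3413.55 + 3860.46 + 1713.96 + 10323.36 = 19311.33
P = 23423.56 / 19311.33 × 100 = 121.2944
Fisher = √(L × P) = √(122.3031 × 121.2944) = 121.7977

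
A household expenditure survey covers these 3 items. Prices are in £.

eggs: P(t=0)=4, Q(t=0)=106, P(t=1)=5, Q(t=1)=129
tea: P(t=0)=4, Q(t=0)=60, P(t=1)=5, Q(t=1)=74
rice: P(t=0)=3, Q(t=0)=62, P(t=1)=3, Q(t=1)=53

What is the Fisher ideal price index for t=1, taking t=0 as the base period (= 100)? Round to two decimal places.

120.22

Laspeyres component (base-period weights):
ΣP(t=1)Q(t=0) = 5×106 + 5×60 + 3×62 = 530 + 300 + 186 = 1016
ΣP(t=0)Q(t=0) = 4×106 + 4×60 + 3×62 = 424 + 240 + 186 = 850
L = 1016 / 850 × 100 = 119.5294
Paasche component (current-period weights):
ΣP(t=1)Q(t=1) = 5×129 + 5×74 + 3×53 = 645 + 370 + 159 = 1174
ΣP(t=0)Q(t=1) = 4×129 + 4×74 + 3×53 = 516 + 296 + 159 = 971
P = 1174 / 971 × 100 = 120.9063
Fisher = √(L × P) = √(119.5294 × 120.9063) = 120.2159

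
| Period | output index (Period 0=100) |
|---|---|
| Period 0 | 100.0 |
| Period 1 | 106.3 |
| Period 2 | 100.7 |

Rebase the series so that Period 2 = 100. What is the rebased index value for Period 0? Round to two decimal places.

99.30

Rebased(Period 0) = 100.0 / 100.7 × 100 = 99.3049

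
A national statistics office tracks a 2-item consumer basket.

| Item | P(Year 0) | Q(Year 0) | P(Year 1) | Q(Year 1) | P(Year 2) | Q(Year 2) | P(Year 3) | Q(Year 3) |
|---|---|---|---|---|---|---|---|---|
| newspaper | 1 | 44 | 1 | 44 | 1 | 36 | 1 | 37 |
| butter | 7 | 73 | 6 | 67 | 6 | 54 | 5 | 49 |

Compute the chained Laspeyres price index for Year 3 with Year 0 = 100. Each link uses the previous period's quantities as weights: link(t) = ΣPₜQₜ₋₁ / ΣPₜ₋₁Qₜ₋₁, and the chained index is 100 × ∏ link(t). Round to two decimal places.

Link Year 0→Year 1:
ΣP(Year 1)Q(Year 0) = 1×44 + 6×73 = 44 + 438 = 482
ΣP(Year 0)Q(Year 0) = 1×44 + 7×73 = 44 + 511 = 555
link = 482/555 = 0.868468
Link Year 1→Year 2:
ΣP(Year 2)Q(Year 1) = 1×44 + 6×67 = 44 + 402 = 446
ΣP(Year 1)Q(Year 1) = 1×44 + 6×67 = 44 + 402 = 446
link = 446/446 = 1.000000
Link Year 2→Year 3:
ΣP(Year 3)Q(Year 2) = 1×36 + 5×54 = 36 + 270 = 306
ΣP(Year 2)Q(Year 2) = 1×36 + 6×54 = 36 + 324 = 360
link = 306/360 = 0.850000
Chained index = 100 × 0.868468 × 1.000000 × 0.850000 = 73.8198

73.82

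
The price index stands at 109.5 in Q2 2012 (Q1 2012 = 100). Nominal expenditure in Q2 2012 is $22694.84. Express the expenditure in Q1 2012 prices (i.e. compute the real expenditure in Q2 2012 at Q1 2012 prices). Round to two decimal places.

Real = Nominal ÷ (Index/100) = 22694.84 ÷ (109.5/100)
     = 22694.84 ÷ 1.095 = 20725.8813

20725.88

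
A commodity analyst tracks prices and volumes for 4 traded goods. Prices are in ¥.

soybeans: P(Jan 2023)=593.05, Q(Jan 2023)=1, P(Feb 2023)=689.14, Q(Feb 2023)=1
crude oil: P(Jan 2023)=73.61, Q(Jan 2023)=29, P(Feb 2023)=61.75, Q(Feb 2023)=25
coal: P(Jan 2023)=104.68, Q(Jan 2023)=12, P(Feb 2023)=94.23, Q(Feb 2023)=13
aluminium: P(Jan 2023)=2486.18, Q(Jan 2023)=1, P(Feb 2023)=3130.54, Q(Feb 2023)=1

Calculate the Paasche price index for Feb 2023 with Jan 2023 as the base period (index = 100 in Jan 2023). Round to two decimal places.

Paasche price index uses current-period quantities as weights.
ΣP(Feb 2023)·Q(Feb 2023) = 689.14×1 + 61.75×25 + 94.23×13 + 3130.54×1 = 689.14 + 1543.75 + 1224.99 + 3130.54 = 6588.42
ΣP(Jan 2023)·Q(Feb 2023) = 593.05×1 + 73.61×25 + 104.68×13 + 2486.18×1 = 593.05 + 1840.25 + 1360.84 + 2486.18 = 6280.32
Index = 6588.42 / 6280.32 × 100 = 104.9058

104.91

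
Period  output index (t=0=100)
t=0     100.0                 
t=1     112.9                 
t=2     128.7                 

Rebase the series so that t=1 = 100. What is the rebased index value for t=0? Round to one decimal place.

88.6

Rebased(t=0) = 100.0 / 112.9 × 100 = 88.5740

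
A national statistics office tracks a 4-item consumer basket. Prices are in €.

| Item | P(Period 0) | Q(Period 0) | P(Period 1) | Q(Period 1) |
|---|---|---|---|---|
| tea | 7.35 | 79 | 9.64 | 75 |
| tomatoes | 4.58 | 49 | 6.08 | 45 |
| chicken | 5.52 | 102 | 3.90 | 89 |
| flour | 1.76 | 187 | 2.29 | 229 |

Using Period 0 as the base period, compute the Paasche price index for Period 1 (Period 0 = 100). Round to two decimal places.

Paasche price index uses current-period quantities as weights.
ΣP(Period 1)·Q(Period 1) = 9.64×75 + 6.08×45 + 3.90×89 + 2.29×229 = 723 + 273.6 + 347.1 + 524.41 = 1868.11
ΣP(Period 0)·Q(Period 1) = 7.35×75 + 4.58×45 + 5.52×89 + 1.76×229 = 551.25 + 206.1 + 491.28 + 403.04 = 1651.67
Index = 1868.11 / 1651.67 × 100 = 113.1043

113.10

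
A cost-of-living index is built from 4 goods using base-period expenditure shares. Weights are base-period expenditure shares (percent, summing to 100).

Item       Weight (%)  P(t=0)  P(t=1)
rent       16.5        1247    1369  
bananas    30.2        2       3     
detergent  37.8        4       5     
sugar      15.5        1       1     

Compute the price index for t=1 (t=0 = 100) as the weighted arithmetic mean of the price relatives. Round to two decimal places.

rent: 16.5 × (1369/1247) = 16.5 × 1.097835 = 18.1143
bananas: 30.2 × (3/2) = 30.2 × 1.500000 = 45.3000
detergent: 37.8 × (5/4) = 37.8 × 1.250000 = 47.2500
sugar: 15.5 × (1/1) = 15.5 × 1.000000 = 15.5000
Index = Σ wᵢ·(p₁ᵢ/p₀ᵢ) = 18.1143 + 45.3000 + 47.2500 + 15.5000 = 126.1643

126.16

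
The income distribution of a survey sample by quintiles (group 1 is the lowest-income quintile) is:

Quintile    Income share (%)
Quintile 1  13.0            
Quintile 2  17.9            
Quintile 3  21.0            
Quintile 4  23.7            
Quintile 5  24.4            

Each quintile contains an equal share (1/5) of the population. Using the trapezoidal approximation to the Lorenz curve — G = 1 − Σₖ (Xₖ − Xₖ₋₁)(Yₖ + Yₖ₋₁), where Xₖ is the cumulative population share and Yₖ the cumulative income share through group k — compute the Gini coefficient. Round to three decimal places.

0.114

Cumulative income shares Yₖ: 0.1300, 0.3090, 0.5190, 0.7560, 1.0000
Σ (Xₖ−Xₖ₋₁)(Yₖ+Yₖ₋₁) = (1/5)(0.1300+0.0000) + (1/5)(0.3090+0.1300) + (1/5)(0.5190+0.3090) + (1/5)(0.7560+0.5190) + (1/5)(1.0000+0.7560)
  = 0.0260 + 0.0878 + 0.1656 + 0.2550 + 0.3512 = 0.8856
G = 1 − 0.8856 = 0.1144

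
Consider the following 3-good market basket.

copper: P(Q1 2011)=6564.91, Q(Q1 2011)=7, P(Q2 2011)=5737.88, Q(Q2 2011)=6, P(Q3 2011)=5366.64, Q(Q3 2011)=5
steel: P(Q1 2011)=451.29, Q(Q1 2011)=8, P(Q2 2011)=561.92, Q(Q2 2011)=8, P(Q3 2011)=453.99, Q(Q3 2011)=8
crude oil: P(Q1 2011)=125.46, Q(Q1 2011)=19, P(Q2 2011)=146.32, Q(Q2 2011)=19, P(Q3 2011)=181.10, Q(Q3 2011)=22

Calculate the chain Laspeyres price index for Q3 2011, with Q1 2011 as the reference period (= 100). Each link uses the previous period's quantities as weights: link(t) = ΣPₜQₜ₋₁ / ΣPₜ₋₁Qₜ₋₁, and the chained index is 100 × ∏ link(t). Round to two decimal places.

86.00

Link Q1 2011→Q2 2011:
ΣP(Q2 2011)Q(Q1 2011) = 5737.88×7 + 561.92×8 + 146.32×19 = 40165.16 + 4495.36 + 2780.08 = 47440.6
ΣP(Q1 2011)Q(Q1 2011) = 6564.91×7 + 451.29×8 + 125.46×19 = 45954.37 + 3610.32 + 2383.74 = 51948.43
link = 47440.6/51948.43 = 0.913225
Link Q2 2011→Q3 2011:
ΣP(Q3 2011)Q(Q2 2011) = 5366.64×6 + 453.99×8 + 181.10×19 = 32199.84 + 3631.92 + 3440.9 = 39272.66
ΣP(Q2 2011)Q(Q2 2011) = 5737.88×6 + 561.92×8 + 146.32×19 = 34427.28 + 4495.36 + 2780.08 = 41702.72
link = 39272.66/41702.72 = 0.941729
Chained index = 100 × 0.913225 × 0.941729 = 86.0010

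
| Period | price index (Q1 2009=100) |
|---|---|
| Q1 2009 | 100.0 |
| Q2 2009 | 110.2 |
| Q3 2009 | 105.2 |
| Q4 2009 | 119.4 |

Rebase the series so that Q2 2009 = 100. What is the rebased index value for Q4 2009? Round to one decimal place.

Rebased(Q4 2009) = 119.4 / 110.2 × 100 = 108.3485

108.3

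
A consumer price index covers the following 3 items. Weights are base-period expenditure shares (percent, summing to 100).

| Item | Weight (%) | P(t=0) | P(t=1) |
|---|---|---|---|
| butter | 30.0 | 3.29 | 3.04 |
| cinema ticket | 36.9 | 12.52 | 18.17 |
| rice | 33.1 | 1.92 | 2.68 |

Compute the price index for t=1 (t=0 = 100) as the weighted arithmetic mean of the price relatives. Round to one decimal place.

butter: 30.0 × (3.04/3.29) = 30.0 × 0.924012 = 27.7204
cinema ticket: 36.9 × (18.17/12.52) = 36.9 × 1.451278 = 53.5522
rice: 33.1 × (2.68/1.92) = 33.1 × 1.395833 = 46.2021
Index = Σ wᵢ·(p₁ᵢ/p₀ᵢ) = 27.7204 + 53.5522 + 46.2021 = 127.4746

127.5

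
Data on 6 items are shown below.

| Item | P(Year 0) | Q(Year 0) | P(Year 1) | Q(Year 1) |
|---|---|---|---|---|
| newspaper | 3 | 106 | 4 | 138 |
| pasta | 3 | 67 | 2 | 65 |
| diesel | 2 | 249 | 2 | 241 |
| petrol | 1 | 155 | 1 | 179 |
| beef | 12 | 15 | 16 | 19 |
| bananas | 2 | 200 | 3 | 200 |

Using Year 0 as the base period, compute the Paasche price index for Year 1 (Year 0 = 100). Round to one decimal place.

118.4

Paasche price index uses current-period quantities as weights.
ΣP(Year 1)·Q(Year 1) = 4×138 + 2×65 + 2×241 + 1×179 + 16×19 + 3×200 = 552 + 130 + 482 + 179 + 304 + 600 = 2247
ΣP(Year 0)·Q(Year 1) = 3×138 + 3×65 + 2×241 + 1×179 + 12×19 + 2×200 = 414 + 195 + 482 + 179 + 228 + 400 = 1898
Index = 2247 / 1898 × 100 = 118.3878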